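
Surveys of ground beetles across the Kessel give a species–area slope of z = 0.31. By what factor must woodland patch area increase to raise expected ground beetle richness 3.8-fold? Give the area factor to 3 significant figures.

74.2

(A₂/A₁)^0.31 = 3.8, so A₂/A₁ = 3.8^(1/0.31) = 3.8^3.226
ln(A₂/A₁) = ln 3.8 / 0.31 = 1.3350 / 0.31 = 4.3065
A₂/A₁ = e^4.3065 ≈ 74.18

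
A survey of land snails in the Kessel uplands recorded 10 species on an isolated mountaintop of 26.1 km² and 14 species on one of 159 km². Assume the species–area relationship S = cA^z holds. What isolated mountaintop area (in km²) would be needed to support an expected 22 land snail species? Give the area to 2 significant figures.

z = ln(14/10) / ln(159/26.1) = 0.3365 / 1.8070 = 0.1862
c = 10 / 26.1^0.1862 = 10 / 1.836 = 5.448
A = (22/5.448)^(1/0.1862) ⇒ ln A = ln(4.038)/0.1862 = 7.4962
A = e^7.4962 ≈ 1801 km²

1800 km²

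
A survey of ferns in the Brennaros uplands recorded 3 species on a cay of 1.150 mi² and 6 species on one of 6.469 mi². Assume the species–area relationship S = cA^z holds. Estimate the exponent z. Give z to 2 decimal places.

Taking logs: ln S = ln c + z ln A, so z = (ln S₂ − ln S₁)/(ln A₂ − ln A₁).
z = ln(6/3) / ln(6.469/1.15) = ln(2) / ln(5.625) = 0.6931 / 1.7273 = 0.4013

0.40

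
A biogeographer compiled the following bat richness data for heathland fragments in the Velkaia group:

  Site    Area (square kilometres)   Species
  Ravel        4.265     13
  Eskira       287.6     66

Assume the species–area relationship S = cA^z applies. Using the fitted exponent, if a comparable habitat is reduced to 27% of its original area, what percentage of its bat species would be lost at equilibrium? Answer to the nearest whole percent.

40%

z = ln(66/13) / ln(287.6/4.265) = 1.6247 / 4.2111 = 0.3858
S_new/S_old = (A_new/A_old)^z = 0.27^0.3858 = exp(0.3858 × -1.3093) = 0.6034
Fraction lost = 1 − 0.6034 = 0.3966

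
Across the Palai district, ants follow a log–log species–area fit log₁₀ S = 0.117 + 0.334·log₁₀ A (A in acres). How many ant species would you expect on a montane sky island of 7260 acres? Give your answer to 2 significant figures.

S = 1.309 × 7260^0.334
ln S = ln 1.309 + 0.334 × ln 7260 = 0.2694 + 0.334 × 8.8901 = 3.2387
S = e^3.2387 ≈ 25.5

26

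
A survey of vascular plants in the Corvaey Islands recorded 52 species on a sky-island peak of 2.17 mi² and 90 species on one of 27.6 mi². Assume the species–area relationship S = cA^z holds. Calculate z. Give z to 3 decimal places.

Taking logs: ln S = ln c + z ln A, so z = (ln S₂ − ln S₁)/(ln A₂ − ln A₁).
z = ln(90/52) / ln(27.6/2.17) = ln(1.731) / ln(12.72) = 0.5486 / 2.5431 = 0.2157

0.216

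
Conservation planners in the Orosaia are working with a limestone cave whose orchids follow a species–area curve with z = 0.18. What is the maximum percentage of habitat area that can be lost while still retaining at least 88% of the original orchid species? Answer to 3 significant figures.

50.8%

Need (A_new/A_old)^0.18 = 0.88, so A_new/A_old = 0.88^(1/0.18) = 0.88^5.556
ln(A_new/A_old) = ln 0.88 / 0.18 = -0.1278 / 0.18 = -0.7102
A_new/A_old = e^-0.7102 ≈ 0.4916
Fraction that can be lost = 1 − 0.4916 = 0.5084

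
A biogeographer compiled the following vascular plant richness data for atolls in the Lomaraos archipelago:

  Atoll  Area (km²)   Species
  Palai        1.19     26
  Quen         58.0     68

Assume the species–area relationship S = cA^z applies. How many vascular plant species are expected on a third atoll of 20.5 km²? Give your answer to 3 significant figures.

z = ln(68/26) / ln(58/1.19) = 0.9614 / 3.8865 = 0.2474
c = 26 / 1.19^0.2474 = 26 / 1.044 = 24.9
S₃ = 24.9 × 20.5^0.2474 = 24.9 × 2.111 ≈ 52.57

52.6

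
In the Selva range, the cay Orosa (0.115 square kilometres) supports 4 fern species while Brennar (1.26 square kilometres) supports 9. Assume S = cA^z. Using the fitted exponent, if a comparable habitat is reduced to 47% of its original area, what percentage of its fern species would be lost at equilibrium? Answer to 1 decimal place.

22.6%

z = ln(9/4) / ln(1.26/0.115) = 0.8109 / 2.3939 = 0.3387
S_new/S_old = (A_new/A_old)^z = 0.47^0.3387 = exp(0.3387 × -0.7550) = 0.7743
Fraction lost = 1 − 0.7743 = 0.2257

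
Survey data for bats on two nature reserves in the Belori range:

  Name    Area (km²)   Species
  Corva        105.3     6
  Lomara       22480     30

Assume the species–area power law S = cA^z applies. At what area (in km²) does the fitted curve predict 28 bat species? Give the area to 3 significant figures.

17900 km²

z = ln(30/6) / ln(22480/105.3) = 1.6094 / 5.3636 = 0.3001
c = 6 / 105.3^0.3001 = 6 / 4.045 = 1.483
A = (28/1.483)^(1/0.3001) ⇒ ln A = ln(18.87)/0.3001 = 9.7905
A = e^9.7905 ≈ 17862 km²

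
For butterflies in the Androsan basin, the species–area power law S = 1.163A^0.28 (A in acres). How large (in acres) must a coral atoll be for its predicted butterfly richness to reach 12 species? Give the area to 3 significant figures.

12 = 1.163 × A^0.28  ⇒  A^0.28 = 12/1.163 = 10.32
ln A = ln(10.32) / 0.28 = 2.3339 / 0.28 = 8.3354
A = e^8.3354 ≈ 4169 acres

4170 acres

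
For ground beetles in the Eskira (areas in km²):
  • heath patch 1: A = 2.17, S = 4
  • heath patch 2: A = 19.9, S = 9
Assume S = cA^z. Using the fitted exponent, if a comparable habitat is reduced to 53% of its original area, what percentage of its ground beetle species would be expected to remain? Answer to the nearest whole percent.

z = ln(9/4) / ln(19.9/2.17) = 0.8109 / 2.2160 = 0.3659
S_new/S_old = (A_new/A_old)^z = 0.53^0.3659 = exp(0.3659 × -0.6349) = 0.7927

79%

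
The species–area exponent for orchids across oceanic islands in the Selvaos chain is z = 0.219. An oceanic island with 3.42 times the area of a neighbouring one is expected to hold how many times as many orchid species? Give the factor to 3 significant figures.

1.31

S₂/S₁ = (A₂/A₁)^z = 3.42^0.219
ln(S₂/S₁) = 0.219 × ln 3.42 = 0.219 × 1.2296 = 0.2693
S₂/S₁ = e^0.2693 ≈ 1.309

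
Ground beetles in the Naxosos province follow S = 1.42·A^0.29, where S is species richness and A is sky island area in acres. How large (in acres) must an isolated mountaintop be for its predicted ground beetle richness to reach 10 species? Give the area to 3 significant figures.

838 acres

10 = 1.42 × A^0.29  ⇒  A^0.29 = 10/1.42 = 7.042
ln A = ln(7.042) / 0.29 = 1.9519 / 0.29 = 6.7308
A = e^6.7308 ≈ 837.8 acres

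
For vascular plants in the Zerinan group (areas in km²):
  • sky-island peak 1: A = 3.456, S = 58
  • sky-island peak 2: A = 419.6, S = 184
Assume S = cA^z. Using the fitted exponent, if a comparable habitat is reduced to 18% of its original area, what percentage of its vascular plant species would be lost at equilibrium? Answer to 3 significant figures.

z = ln(184/58) / ln(419.6/3.456) = 1.1545 / 4.7992 = 0.2406
S_new/S_old = (A_new/A_old)^z = 0.18^0.2406 = exp(0.2406 × -1.7148) = 0.662
Fraction lost = 1 − 0.662 = 0.338

33.8%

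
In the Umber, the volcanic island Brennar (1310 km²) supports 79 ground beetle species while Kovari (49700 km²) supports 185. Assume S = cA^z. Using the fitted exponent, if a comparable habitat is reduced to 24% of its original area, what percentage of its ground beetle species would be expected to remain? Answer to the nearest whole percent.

72%

z = ln(185/79) / ln(49700/1310) = 0.8509 / 3.6360 = 0.2340
S_new/S_old = (A_new/A_old)^z = 0.24^0.2340 = exp(0.2340 × -1.4271) = 0.7161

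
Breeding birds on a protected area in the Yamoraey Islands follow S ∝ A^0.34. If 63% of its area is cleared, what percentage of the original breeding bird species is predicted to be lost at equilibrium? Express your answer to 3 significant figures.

S_new/S_old = (A_new/A_old)^z = 0.37^0.34
= exp(0.34 × ln 0.37) = exp(0.34 × -0.9943) = exp(-0.3380) ≈ 0.7132
Fraction lost = 1 − 0.7132 = 0.2868

28.7%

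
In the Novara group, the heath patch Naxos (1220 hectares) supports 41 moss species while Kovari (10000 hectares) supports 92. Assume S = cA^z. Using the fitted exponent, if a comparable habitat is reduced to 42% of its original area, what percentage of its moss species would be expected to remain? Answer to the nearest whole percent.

z = ln(92/41) / ln(10000/1220) = 0.8082 / 2.1037 = 0.3842
S_new/S_old = (A_new/A_old)^z = 0.42^0.3842 = exp(0.3842 × -0.8675) = 0.7166

72%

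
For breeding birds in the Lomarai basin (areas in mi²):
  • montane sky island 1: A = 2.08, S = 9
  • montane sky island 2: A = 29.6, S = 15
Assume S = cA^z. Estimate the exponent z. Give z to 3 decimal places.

0.192

Taking logs: ln S = ln c + z ln A, so z = (ln S₂ − ln S₁)/(ln A₂ − ln A₁).
z = ln(15/9) / ln(29.6/2.08) = ln(1.667) / ln(14.23) = 0.5108 / 2.6554 = 0.1924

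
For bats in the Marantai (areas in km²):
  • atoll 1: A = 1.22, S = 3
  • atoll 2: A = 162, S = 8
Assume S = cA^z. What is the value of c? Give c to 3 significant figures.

z = ln(S₂/S₁) / ln(A₂/A₁) = ln(8/3) / ln(162/1.22) = 0.9808 / 4.8887 = 0.2006
c = S₁ / A₁^z = 3 / 1.22^0.2006 = 3 / 1.041 = 2.883

2.88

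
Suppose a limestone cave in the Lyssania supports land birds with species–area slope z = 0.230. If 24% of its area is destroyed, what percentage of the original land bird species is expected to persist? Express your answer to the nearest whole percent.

S_new/S_old = (A_new/A_old)^z = 0.76^0.23
= exp(0.23 × ln 0.76) = exp(0.23 × -0.2744) = exp(-0.0631) ≈ 0.9388

94%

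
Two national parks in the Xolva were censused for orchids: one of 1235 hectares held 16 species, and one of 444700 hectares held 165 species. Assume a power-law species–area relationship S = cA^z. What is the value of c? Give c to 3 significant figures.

z = ln(S₂/S₁) / ln(A₂/A₁) = ln(165/16) / ln(444700/1235) = 2.3334 / 5.8863 = 0.3964
c = S₁ / A₁^z = 16 / 1235^0.3964 = 16 / 16.81 = 0.9519

0.952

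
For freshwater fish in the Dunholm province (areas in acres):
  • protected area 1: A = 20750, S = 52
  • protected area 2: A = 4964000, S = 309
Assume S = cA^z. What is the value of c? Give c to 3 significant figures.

2.05

z = ln(S₂/S₁) / ln(A₂/A₁) = ln(309/52) / ln(4964000/20750) = 1.7821 / 5.4774 = 0.3254
c = S₁ / A₁^z = 52 / 20750^0.3254 = 52 / 25.38 = 2.049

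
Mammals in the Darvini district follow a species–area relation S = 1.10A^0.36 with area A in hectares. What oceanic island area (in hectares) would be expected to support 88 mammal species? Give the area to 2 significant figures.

190000 hectares

88 = 1.1 × A^0.36  ⇒  A^0.36 = 88/1.1 = 80
ln A = ln(80) / 0.36 = 4.3820 / 0.36 = 12.1723
A = e^12.1723 ≈ 193358 hectares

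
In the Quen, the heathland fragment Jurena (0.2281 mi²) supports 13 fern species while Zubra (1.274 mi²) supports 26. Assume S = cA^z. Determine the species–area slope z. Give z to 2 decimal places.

0.40

Taking logs: ln S = ln c + z ln A, so z = (ln S₂ − ln S₁)/(ln A₂ − ln A₁).
z = ln(26/13) / ln(1.274/0.2281) = ln(2) / ln(5.585) = 0.6931 / 1.7201 = 0.4030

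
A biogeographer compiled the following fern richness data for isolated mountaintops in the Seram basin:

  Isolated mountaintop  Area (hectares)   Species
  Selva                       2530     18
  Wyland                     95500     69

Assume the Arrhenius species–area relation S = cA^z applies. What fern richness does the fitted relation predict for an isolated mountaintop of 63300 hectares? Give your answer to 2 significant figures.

59

z = ln(69/18) / ln(95500/2530) = 1.3437 / 3.6309 = 0.3701
c = 18 / 2530^0.3701 = 18 / 18.17 = 0.9905
S₃ = 0.9905 × 63300^0.3701 = 0.9905 × 59.83 ≈ 59.26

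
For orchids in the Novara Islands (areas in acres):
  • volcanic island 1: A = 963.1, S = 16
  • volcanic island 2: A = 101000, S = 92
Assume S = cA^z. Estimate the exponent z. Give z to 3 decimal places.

0.376

Taking logs: ln S = ln c + z ln A, so z = (ln S₂ − ln S₁)/(ln A₂ − ln A₁).
z = ln(92/16) / ln(101000/963.1) = ln(5.75) / ln(104.9) = 1.7492 / 4.6527 = 0.3760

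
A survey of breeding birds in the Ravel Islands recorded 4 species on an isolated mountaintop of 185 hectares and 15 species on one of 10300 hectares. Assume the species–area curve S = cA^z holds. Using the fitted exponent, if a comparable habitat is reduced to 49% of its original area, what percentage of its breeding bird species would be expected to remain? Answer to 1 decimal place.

z = ln(15/4) / ln(10300/185) = 1.3218 / 4.0195 = 0.3288
S_new/S_old = (A_new/A_old)^z = 0.49^0.3288 = exp(0.3288 × -0.7133) = 0.7909

79.1%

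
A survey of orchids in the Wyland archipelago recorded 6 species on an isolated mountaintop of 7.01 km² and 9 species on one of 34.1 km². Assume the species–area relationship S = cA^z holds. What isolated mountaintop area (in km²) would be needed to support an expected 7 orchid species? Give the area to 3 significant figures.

z = ln(9/6) / ln(34.1/7.01) = 0.4055 / 1.5820 = 0.2563
c = 6 / 7.01^0.2563 = 6 / 1.647 = 3.642
A = (7/3.642)^(1/0.2563) ⇒ ln A = ln(1.922)/0.2563 = 2.5488
A = e^2.5488 ≈ 12.79 km²

12.8 km²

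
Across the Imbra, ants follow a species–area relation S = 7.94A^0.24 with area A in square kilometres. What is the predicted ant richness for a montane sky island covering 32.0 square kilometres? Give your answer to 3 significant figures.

18.2

S = 7.94 × 32^0.24
ln S = ln 7.94 + 0.24 × ln 32 = 2.0719 + 0.24 × 3.4657 = 2.9037
S = e^2.9037 ≈ 18.24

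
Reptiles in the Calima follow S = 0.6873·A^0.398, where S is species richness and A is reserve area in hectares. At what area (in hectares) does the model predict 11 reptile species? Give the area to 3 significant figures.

1060 hectares

11 = 0.6873 × A^0.398  ⇒  A^0.398 = 11/0.6873 = 16
ln A = ln(16) / 0.398 = 2.7729 / 0.398 = 6.9670
A = e^6.9670 ≈ 1061 hectares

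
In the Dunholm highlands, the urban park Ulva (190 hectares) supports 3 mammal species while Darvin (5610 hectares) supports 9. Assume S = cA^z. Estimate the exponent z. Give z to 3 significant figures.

0.325

Taking logs: ln S = ln c + z ln A, so z = (ln S₂ − ln S₁)/(ln A₂ − ln A₁).
z = ln(9/3) / ln(5610/190) = ln(3) / ln(29.53) = 1.0986 / 3.3853 = 0.3245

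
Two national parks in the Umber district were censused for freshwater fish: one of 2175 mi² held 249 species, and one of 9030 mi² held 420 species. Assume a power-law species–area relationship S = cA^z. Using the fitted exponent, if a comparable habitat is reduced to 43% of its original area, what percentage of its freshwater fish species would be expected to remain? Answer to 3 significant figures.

z = ln(420/249) / ln(9030/2175) = 0.5228 / 1.4235 = 0.3673
S_new/S_old = (A_new/A_old)^z = 0.43^0.3673 = exp(0.3673 × -0.8440) = 0.7335

73.3%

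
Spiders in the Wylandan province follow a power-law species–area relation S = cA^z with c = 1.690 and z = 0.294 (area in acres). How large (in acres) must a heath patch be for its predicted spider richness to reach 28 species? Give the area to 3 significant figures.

14000 acres

28 = 1.69 × A^0.294  ⇒  A^0.294 = 28/1.69 = 16.57
ln A = ln(16.57) / 0.294 = 2.8075 / 0.294 = 9.5492
A = e^9.5492 ≈ 14034 acres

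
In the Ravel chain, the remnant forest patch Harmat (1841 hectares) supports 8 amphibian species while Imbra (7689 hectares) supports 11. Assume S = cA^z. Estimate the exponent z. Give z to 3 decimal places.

Taking logs: ln S = ln c + z ln A, so z = (ln S₂ − ln S₁)/(ln A₂ − ln A₁).
z = ln(11/8) / ln(7689/1841) = ln(1.375) / ln(4.177) = 0.3185 / 1.4295 = 0.2228

0.223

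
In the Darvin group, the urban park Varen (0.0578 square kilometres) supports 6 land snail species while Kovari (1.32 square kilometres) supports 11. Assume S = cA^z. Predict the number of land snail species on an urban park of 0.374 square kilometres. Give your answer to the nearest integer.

9

z = ln(11/6) / ln(1.32/0.0578) = 0.6061 / 3.1284 = 0.1938
c = 6 / 0.0578^0.1938 = 6 / 0.5756 = 10.42
S₃ = 10.42 × 0.374^0.1938 = 10.42 × 0.8265 ≈ 8.615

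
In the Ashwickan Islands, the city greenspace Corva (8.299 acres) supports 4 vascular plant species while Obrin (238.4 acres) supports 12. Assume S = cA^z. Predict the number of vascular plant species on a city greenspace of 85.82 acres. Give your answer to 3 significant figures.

8.59

z = ln(12/4) / ln(238.4/8.299) = 1.0986 / 3.3578 = 0.3272
c = 4 / 8.299^0.3272 = 4 / 1.998 = 2.002
S₃ = 2.002 × 85.82^0.3272 = 2.002 × 4.292 ≈ 8.59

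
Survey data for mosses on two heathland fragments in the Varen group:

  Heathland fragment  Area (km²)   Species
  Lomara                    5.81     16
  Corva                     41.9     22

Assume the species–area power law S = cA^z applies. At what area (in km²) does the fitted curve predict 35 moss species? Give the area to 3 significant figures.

747 km²

z = ln(22/16) / ln(41.9/5.81) = 0.3185 / 1.9757 = 0.1612
c = 16 / 5.81^0.1612 = 16 / 1.328 = 12.05
A = (35/12.05)^(1/0.1612) ⇒ ln A = ln(2.905)/0.1612 = 6.6159
A = e^6.6159 ≈ 746.9 km²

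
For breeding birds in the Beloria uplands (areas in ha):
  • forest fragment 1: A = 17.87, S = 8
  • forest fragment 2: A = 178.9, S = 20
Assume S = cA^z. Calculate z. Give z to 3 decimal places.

0.398

Taking logs: ln S = ln c + z ln A, so z = (ln S₂ − ln S₁)/(ln A₂ − ln A₁).
z = ln(20/8) / ln(178.9/17.87) = ln(2.5) / ln(10.01) = 0.9163 / 2.3037 = 0.3977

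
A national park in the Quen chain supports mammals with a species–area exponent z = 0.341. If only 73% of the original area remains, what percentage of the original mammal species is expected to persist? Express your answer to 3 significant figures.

89.8%

S_new/S_old = (A_new/A_old)^z = 0.73^0.341
= exp(0.341 × ln 0.73) = exp(0.341 × -0.3147) = exp(-0.1073) ≈ 0.8982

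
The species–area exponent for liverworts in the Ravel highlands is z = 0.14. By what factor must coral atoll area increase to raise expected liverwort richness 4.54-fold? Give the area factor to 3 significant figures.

49300

(A₂/A₁)^0.14 = 4.54, so A₂/A₁ = 4.54^(1/0.14) = 4.54^7.143
ln(A₂/A₁) = ln 4.54 / 0.14 = 1.5129 / 0.14 = 10.8066
A₂/A₁ = e^10.8066 ≈ 49346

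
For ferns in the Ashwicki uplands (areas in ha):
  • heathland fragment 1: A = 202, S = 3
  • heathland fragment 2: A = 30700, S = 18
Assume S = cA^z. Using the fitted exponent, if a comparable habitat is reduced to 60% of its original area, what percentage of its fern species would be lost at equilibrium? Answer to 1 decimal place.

z = ln(18/3) / ln(30700/202) = 1.7918 / 5.0238 = 0.3567
S_new/S_old = (A_new/A_old)^z = 0.6^0.3567 = exp(0.3567 × -0.5108) = 0.8334
Fraction lost = 1 − 0.8334 = 0.1666

16.7%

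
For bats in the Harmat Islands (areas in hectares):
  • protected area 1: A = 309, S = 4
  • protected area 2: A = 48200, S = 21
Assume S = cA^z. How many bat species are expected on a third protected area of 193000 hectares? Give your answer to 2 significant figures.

33

z = ln(21/4) / ln(48200/309) = 1.6582 / 5.0498 = 0.3284
c = 4 / 309^0.3284 = 4 / 6.571 = 0.6087
S₃ = 0.6087 × 193000^0.3284 = 0.6087 × 54.41 ≈ 33.12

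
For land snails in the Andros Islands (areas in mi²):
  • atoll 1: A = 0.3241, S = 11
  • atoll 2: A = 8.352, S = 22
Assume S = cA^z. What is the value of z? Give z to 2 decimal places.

0.21

Taking logs: ln S = ln c + z ln A, so z = (ln S₂ − ln S₁)/(ln A₂ − ln A₁).
z = ln(22/11) / ln(8.352/0.3241) = ln(2) / ln(25.77) = 0.6931 / 3.2492 = 0.2133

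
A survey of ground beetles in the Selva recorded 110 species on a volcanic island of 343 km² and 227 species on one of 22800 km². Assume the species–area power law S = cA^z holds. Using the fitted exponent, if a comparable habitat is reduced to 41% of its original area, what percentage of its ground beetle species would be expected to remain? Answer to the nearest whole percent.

86%

z = ln(227/110) / ln(22800/343) = 0.7245 / 4.1968 = 0.1726
S_new/S_old = (A_new/A_old)^z = 0.41^0.1726 = exp(0.1726 × -0.8916) = 0.8573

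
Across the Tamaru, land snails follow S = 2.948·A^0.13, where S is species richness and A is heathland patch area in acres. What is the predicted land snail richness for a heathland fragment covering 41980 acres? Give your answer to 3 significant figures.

S = 2.948 × 41980^0.13 = 2.948 × 3.99 ≈ 11.76

11.8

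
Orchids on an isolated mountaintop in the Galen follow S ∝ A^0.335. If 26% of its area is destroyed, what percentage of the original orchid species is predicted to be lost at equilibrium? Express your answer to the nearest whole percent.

10%

S_new/S_old = (A_new/A_old)^z = 0.74^0.335
= exp(0.335 × ln 0.74) = exp(0.335 × -0.3011) = exp(-0.1009) ≈ 0.9041
Fraction lost = 1 − 0.9041 = 0.09595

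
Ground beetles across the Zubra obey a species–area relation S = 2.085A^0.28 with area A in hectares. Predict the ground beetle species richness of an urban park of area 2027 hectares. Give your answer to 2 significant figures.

S = 2.085 × 2027^0.28 = 2.085 × 8.432 ≈ 17.58

18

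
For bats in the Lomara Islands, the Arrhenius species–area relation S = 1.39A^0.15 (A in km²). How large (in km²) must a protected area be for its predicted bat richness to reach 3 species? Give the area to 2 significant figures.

170 km²

3 = 1.39 × A^0.15  ⇒  A^0.15 = 3/1.39 = 2.158
ln A = ln(2.158) / 0.15 = 0.7693 / 0.15 = 5.1287
A = e^5.1287 ≈ 168.8 km²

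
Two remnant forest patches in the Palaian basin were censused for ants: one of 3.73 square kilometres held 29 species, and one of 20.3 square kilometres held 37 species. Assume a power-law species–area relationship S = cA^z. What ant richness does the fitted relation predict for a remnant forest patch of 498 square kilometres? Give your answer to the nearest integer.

z = ln(37/29) / ln(20.3/3.73) = 0.2436 / 1.6942 = 0.1438
c = 29 / 3.73^0.1438 = 29 / 1.208 = 24
S₃ = 24 × 498^0.1438 = 24 × 2.443 ≈ 58.62

59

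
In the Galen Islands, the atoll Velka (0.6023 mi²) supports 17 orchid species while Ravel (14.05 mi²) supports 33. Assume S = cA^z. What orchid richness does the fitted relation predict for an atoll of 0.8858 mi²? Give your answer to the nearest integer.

z = ln(33/17) / ln(14.05/0.6023) = 0.6633 / 3.1496 = 0.2106
c = 17 / 0.6023^0.2106 = 17 / 0.8987 = 18.92
S₃ = 18.92 × 0.8858^0.2106 = 18.92 × 0.9748 ≈ 18.44

18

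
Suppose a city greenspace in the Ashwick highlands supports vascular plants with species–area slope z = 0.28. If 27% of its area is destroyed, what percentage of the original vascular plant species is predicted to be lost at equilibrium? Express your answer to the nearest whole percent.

S_new/S_old = (A_new/A_old)^z = 0.73^0.28
= exp(0.28 × ln 0.73) = exp(0.28 × -0.3147) = exp(-0.0881) ≈ 0.9157
Fraction lost = 1 − 0.9157 = 0.08435

8%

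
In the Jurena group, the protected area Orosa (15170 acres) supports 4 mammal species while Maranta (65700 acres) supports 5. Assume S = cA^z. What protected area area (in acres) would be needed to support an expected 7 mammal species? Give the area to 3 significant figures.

599000 acres

z = ln(5/4) / ln(65700/15170) = 0.2231 / 1.4658 = 0.1522
c = 4 / 15170^0.1522 = 4 / 4.33 = 0.9238
A = (7/0.9238)^(1/0.1522) ⇒ ln A = ln(7.578)/0.1522 = 13.3031
A = e^13.3031 ≈ 599028 acres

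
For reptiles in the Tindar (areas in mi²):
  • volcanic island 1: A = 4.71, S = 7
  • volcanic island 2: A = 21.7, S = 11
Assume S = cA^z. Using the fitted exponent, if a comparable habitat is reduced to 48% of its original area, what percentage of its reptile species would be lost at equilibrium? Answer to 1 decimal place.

z = ln(11/7) / ln(21.7/4.71) = 0.4520 / 1.5276 = 0.2959
S_new/S_old = (A_new/A_old)^z = 0.48^0.2959 = exp(0.2959 × -0.7340) = 0.8048
Fraction lost = 1 − 0.8048 = 0.1952

19.5%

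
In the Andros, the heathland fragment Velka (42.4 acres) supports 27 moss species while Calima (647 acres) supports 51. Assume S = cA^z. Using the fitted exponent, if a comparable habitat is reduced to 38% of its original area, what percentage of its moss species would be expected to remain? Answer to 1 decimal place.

79.8%

z = ln(51/27) / ln(647/42.4) = 0.6360 / 2.7252 = 0.2334
S_new/S_old = (A_new/A_old)^z = 0.38^0.2334 = exp(0.2334 × -0.9676) = 0.7979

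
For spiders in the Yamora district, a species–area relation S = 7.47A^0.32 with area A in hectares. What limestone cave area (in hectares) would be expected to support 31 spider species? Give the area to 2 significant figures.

31 = 7.47 × A^0.32  ⇒  A^0.32 = 31/7.47 = 4.15
ln A = ln(4.15) / 0.32 = 1.4231 / 0.32 = 4.4472
A = e^4.4472 ≈ 85.38 hectares

85 hectares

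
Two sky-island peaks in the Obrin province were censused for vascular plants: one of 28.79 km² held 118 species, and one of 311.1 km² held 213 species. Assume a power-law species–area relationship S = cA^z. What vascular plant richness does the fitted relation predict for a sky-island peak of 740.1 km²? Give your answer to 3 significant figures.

z = ln(213/118) / ln(311.1/28.79) = 0.5906 / 2.3801 = 0.2481
c = 118 / 28.79^0.2481 = 118 / 2.302 = 51.26
S₃ = 51.26 × 740.1^0.2481 = 51.26 × 5.152 ≈ 264.1

264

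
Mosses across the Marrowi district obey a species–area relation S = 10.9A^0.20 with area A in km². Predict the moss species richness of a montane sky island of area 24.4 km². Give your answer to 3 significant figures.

20.6

S = 10.9 × 24.4^0.2
ln S = ln 10.9 + 0.2 × ln 24.4 = 2.3888 + 0.2 × 3.1946 = 3.0277
S = e^3.0277 ≈ 20.65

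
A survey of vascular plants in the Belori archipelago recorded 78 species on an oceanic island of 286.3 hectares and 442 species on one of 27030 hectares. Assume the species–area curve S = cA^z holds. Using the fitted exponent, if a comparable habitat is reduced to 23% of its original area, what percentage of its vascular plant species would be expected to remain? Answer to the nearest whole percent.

z = ln(442/78) / ln(27030/286.3) = 1.7346 / 4.5477 = 0.3814
S_new/S_old = (A_new/A_old)^z = 0.23^0.3814 = exp(0.3814 × -1.4697) = 0.5709

57%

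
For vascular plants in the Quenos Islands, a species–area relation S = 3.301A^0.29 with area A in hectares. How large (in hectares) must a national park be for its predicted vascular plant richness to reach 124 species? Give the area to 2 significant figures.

270000 hectares

124 = 3.301 × A^0.29  ⇒  A^0.29 = 124/3.301 = 37.56
ln A = ln(37.56) / 0.29 = 3.6261 / 0.29 = 12.5036
A = e^12.5036 ≈ 269316 hectares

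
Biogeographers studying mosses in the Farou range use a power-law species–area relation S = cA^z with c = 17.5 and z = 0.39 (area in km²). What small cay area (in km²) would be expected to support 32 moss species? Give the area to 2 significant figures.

32 = 17.5 × A^0.39  ⇒  A^0.39 = 32/17.5 = 1.829
ln A = ln(1.829) / 0.39 = 0.6035 / 0.39 = 1.5475
A = e^1.5475 ≈ 4.7 km²

4.7 km²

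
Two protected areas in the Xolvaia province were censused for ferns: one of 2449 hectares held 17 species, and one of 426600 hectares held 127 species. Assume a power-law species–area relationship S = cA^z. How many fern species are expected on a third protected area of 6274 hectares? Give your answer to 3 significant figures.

z = ln(127/17) / ln(426600/2449) = 2.0110 / 5.1602 = 0.3897
c = 17 / 2449^0.3897 = 17 / 20.93 = 0.8123
S₃ = 0.8123 × 6274^0.3897 = 0.8123 × 30.2 ≈ 24.53

24.5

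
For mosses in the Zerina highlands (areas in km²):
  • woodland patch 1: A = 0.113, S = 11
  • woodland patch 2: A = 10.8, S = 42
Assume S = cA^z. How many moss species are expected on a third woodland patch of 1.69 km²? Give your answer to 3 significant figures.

z = ln(42/11) / ln(10.8/0.113) = 1.3398 / 4.5599 = 0.2938
c = 11 / 0.113^0.2938 = 11 / 0.527 = 20.87
S₃ = 20.87 × 1.69^0.2938 = 20.87 × 1.167 ≈ 24.35

24.4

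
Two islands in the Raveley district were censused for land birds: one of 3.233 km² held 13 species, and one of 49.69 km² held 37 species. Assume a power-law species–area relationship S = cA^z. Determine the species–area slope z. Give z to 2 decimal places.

0.38

Taking logs: ln S = ln c + z ln A, so z = (ln S₂ − ln S₁)/(ln A₂ − ln A₁).
z = ln(37/13) / ln(49.69/3.233) = ln(2.846) / ln(15.37) = 1.0460 / 2.7324 = 0.3828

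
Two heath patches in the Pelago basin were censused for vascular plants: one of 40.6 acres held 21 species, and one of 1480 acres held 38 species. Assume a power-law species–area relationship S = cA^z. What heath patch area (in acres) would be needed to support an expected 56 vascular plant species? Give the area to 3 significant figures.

z = ln(38/21) / ln(1480/40.6) = 0.5931 / 3.5960 = 0.1649
c = 21 / 40.6^0.1649 = 21 / 1.842 = 11.4
A = (56/11.4)^(1/0.1649) ⇒ ln A = ln(4.912)/0.1649 = 9.6510
A = e^9.6510 ≈ 15537 acres

15500 acres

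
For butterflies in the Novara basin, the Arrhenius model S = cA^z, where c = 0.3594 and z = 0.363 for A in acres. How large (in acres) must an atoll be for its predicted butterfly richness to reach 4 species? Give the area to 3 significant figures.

4 = 0.3594 × A^0.363  ⇒  A^0.363 = 4/0.3594 = 11.13
ln A = ln(11.13) / 0.363 = 2.4096 / 0.363 = 6.6381
A = e^6.6381 ≈ 763.6 acres

764 acres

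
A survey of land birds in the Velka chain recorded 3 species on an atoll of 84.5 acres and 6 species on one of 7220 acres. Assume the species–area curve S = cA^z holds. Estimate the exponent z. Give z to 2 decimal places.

0.16

Taking logs: ln S = ln c + z ln A, so z = (ln S₂ − ln S₁)/(ln A₂ − ln A₁).
z = ln(6/3) / ln(7220/84.5) = ln(2) / ln(85.44) = 0.6931 / 4.4479 = 0.1558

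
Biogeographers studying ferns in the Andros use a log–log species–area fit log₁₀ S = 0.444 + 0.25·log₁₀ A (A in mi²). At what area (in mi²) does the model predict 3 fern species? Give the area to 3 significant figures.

1.36 mi²

3 = 2.78 × A^0.25  ⇒  A^0.25 = 3/2.78 = 1.079
ln A = ln(1.079) / 0.25 = 0.0763 / 0.25 = 0.3051
A = e^0.3051 ≈ 1.357 mi²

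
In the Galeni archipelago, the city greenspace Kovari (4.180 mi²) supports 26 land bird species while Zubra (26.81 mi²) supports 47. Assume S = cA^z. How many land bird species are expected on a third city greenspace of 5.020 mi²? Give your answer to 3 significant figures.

27.6

z = ln(47/26) / ln(26.81/4.18) = 0.5921 / 1.8585 = 0.3186
c = 26 / 4.18^0.3186 = 26 / 1.577 = 16.48
S₃ = 16.48 × 5.02^0.3186 = 16.48 × 1.672 ≈ 27.56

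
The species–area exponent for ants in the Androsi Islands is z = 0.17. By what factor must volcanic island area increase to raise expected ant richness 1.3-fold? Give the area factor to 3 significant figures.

(A₂/A₁)^0.17 = 1.3, so A₂/A₁ = 1.3^(1/0.17) = 1.3^5.882
ln(A₂/A₁) = ln 1.3 / 0.17 = 0.2624 / 0.17 = 1.5433
A₂/A₁ = e^1.5433 ≈ 4.68

4.68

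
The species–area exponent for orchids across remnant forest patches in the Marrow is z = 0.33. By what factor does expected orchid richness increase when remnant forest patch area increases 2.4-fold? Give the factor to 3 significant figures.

1.33

S₂/S₁ = (A₂/A₁)^z = 2.4^0.33
ln(S₂/S₁) = 0.33 × ln 2.4 = 0.33 × 0.8755 = 0.2889
S₂/S₁ = e^0.2889 ≈ 1.335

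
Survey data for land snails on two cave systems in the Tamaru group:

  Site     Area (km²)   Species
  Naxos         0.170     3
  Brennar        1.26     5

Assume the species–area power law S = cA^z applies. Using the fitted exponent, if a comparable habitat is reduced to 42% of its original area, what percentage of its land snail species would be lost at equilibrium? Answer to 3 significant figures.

19.8%

z = ln(5/3) / ln(1.26/0.17) = 0.5108 / 2.0031 = 0.2550
S_new/S_old = (A_new/A_old)^z = 0.42^0.2550 = exp(0.2550 × -0.8675) = 0.8015
Fraction lost = 1 − 0.8015 = 0.1985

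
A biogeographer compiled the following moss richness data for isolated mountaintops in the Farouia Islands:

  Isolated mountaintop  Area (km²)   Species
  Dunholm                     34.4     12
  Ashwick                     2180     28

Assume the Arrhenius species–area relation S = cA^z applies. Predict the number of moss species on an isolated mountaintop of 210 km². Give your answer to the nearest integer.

z = ln(28/12) / ln(2180/34.4) = 0.8473 / 4.1490 = 0.2042
c = 12 / 34.4^0.2042 = 12 / 2.06 = 5.826
S₃ = 5.826 × 210^0.2042 = 5.826 × 2.98 ≈ 17.36

17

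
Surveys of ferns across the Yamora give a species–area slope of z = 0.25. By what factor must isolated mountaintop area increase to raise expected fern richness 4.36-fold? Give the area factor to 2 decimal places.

361.36

(A₂/A₁)^0.25 = 4.36, so A₂/A₁ = 4.36^(1/0.25) = 4.36^4
ln(A₂/A₁) = ln 4.36 / 0.25 = 1.4725 / 0.25 = 5.8899
A₂/A₁ = e^5.8899 ≈ 361.4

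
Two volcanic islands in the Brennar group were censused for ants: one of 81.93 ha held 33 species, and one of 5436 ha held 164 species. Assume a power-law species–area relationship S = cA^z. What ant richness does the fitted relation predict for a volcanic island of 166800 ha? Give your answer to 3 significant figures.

z = ln(164/33) / ln(5436/81.93) = 1.6034 / 4.1949 = 0.3822
c = 33 / 81.93^0.3822 = 33 / 5.387 = 6.126
S₃ = 6.126 × 166800^0.3822 = 6.126 × 99.08 ≈ 607

607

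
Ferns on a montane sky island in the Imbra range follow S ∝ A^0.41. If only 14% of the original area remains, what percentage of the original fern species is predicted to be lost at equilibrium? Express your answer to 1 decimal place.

S_new/S_old = (A_new/A_old)^z = 0.14^0.41
= exp(0.41 × ln 0.14) = exp(0.41 × -1.9661) = exp(-0.8061) ≈ 0.4466
Fraction lost = 1 − 0.4466 = 0.5534

55.3%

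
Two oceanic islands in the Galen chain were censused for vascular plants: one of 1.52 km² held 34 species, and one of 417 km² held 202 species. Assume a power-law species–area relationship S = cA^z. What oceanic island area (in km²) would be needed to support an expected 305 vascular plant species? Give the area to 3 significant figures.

z = ln(202/34) / ln(417/1.52) = 1.7819 / 5.6144 = 0.3174
c = 34 / 1.52^0.3174 = 34 / 1.142 = 29.77
A = (305/29.77)^(1/0.3174) ⇒ ln A = ln(10.25)/0.3174 = 7.3313
A = e^7.3313 ≈ 1527 km²

1530 km²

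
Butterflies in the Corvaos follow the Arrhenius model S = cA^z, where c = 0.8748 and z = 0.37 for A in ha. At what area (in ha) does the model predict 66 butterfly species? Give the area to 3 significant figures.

66 = 0.8748 × A^0.37  ⇒  A^0.37 = 66/0.8748 = 75.45
ln A = ln(75.45) / 0.37 = 4.3234 / 0.37 = 11.6849
A = e^11.6849 ≈ 118765 ha

119000 ha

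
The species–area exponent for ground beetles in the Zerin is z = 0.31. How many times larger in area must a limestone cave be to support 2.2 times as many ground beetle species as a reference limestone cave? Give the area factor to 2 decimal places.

(A₂/A₁)^0.31 = 2.2, so A₂/A₁ = 2.2^(1/0.31) = 2.2^3.226
ln(A₂/A₁) = ln 2.2 / 0.31 = 0.7885 / 0.31 = 2.5434
A₂/A₁ = e^2.5434 ≈ 12.72

12.72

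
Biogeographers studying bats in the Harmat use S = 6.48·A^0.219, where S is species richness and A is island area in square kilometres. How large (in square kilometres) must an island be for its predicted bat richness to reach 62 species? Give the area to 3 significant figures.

30100 square kilometres

62 = 6.48 × A^0.219  ⇒  A^0.219 = 62/6.48 = 9.568
ln A = ln(9.568) / 0.219 = 2.2584 / 0.219 = 10.3124
A = e^10.3124 ≈ 30103 square kilometres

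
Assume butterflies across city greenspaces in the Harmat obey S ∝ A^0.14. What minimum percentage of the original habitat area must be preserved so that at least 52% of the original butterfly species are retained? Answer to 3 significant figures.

0.936%

Need (A_new/A_old)^0.14 = 0.52, so A_new/A_old = 0.52^(1/0.14) = 0.52^7.143
ln(A_new/A_old) = ln 0.52 / 0.14 = -0.6539 / 0.14 = -4.6709
A_new/A_old = e^-4.6709 ≈ 0.009364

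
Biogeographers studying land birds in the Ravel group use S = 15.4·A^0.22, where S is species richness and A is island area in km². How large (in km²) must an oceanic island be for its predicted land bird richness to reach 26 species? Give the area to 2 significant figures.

11 km²

26 = 15.4 × A^0.22  ⇒  A^0.22 = 26/15.4 = 1.688
ln A = ln(1.688) / 0.22 = 0.5237 / 0.22 = 2.3806
A = e^2.3806 ≈ 10.81 km²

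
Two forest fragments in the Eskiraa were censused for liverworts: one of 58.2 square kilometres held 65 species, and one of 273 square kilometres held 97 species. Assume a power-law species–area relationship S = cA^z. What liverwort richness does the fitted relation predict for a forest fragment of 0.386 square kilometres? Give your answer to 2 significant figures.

z = ln(97/65) / ln(273/58.2) = 0.4003 / 1.5456 = 0.2590
c = 65 / 58.2^0.2590 = 65 / 2.865 = 22.69
S₃ = 22.69 × 0.386^0.2590 = 22.69 × 0.7815 ≈ 17.73

18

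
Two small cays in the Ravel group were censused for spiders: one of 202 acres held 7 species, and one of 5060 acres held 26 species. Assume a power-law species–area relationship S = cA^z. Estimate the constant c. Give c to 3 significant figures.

0.805

z = ln(S₂/S₁) / ln(A₂/A₁) = ln(26/7) / ln(5060/202) = 1.3122 / 3.2209 = 0.4074
c = S₁ / A₁^z = 7 / 202^0.4074 = 7 / 8.694 = 0.8052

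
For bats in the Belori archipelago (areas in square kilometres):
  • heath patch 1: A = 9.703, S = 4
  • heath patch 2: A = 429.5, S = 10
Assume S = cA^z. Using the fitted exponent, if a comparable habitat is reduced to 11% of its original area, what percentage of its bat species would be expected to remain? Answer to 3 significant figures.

z = ln(10/4) / ln(429.5/9.703) = 0.9163 / 3.7902 = 0.2418
S_new/S_old = (A_new/A_old)^z = 0.11^0.2418 = exp(0.2418 × -2.2073) = 0.5865

58.6%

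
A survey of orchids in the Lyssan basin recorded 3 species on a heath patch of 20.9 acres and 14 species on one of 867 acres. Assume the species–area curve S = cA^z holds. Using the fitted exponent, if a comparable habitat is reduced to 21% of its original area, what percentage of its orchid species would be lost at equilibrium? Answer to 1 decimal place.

z = ln(14/3) / ln(867/20.9) = 1.5404 / 3.7253 = 0.4135
S_new/S_old = (A_new/A_old)^z = 0.21^0.4135 = exp(0.4135 × -1.5606) = 0.5245
Fraction lost = 1 − 0.5245 = 0.4755

47.6%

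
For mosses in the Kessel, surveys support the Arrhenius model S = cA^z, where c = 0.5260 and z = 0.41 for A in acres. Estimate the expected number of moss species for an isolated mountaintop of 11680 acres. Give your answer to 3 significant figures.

24.5

S = 0.526 × 11680^0.41
ln S = ln 0.526 + 0.41 × ln 11680 = -0.6425 + 0.41 × 9.3656 = 3.1975
S = e^3.1975 ≈ 24.47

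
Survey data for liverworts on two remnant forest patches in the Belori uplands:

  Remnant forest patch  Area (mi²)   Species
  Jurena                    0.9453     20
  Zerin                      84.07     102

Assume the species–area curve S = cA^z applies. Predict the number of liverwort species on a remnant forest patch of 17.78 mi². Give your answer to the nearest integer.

z = ln(102/20) / ln(84.07/0.9453) = 1.6292 / 4.4879 = 0.3630
c = 20 / 0.9453^0.3630 = 20 / 0.9798 = 20.41
S₃ = 20.41 × 17.78^0.3630 = 20.41 × 2.843 ≈ 58.03

58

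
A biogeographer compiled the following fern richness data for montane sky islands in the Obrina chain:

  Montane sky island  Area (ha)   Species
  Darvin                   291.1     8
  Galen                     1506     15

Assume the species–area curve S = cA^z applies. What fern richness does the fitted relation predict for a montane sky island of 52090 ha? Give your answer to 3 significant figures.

z = ln(15/8) / ln(1506/291.1) = 0.6286 / 1.6435 = 0.3825
c = 8 / 291.1^0.3825 = 8 / 8.758 = 0.9134
S₃ = 0.9134 × 52090^0.3825 = 0.9134 × 63.68 ≈ 58.17

58.2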